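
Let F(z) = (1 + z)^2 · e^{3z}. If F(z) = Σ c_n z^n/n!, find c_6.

The EGF product rule gives c_6 = Σ_{k_1+k_2=6} C(6; k_1,k_2) · ∏ g_i(k_i), where (1+z)^2 gives the falling factorial (2)_k; e^{3z} gives (3)^k.
g_1(k) for k = 0…6: 1, 2, 2, 0, 0, 0, 0.
g_2(k) for k = 0…6: 1, 3, 9, 27, 81, 243, 729.
c_6 = Σ_k C(6,k)·g_1(k)·g_2(6−k) = 1·1·729 + 6·2·243 + 15·2·81 = 729 + 2916 + 2430 = 6075.

6075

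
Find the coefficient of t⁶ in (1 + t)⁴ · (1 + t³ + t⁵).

(1 + t)⁴ has coefficients 1,4,6,4,1 for degrees 0…4.
(1 + t³ + t⁵) has coefficients 1,0,0,1,0,1,0 for degrees 0…6.
[t⁶] = 1·0 + 4·1 + 6·0 + 4·1 + 1·0 = 8.

8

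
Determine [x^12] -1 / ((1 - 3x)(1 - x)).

Partial fractions give a closed form: a_n = (-3/2)·3^n + (1/2)·1^n.
At n = 12: a_12 = -797161.

-797161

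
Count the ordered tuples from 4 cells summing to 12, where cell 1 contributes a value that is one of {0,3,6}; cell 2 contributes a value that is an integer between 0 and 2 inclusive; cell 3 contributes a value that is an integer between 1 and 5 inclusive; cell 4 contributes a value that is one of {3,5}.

10

The generating function for the choices is (1 + q³ + q⁶)·(1 + q + q²)·(q + q² + q³ + q⁴ + q⁵)·(q³ + q⁵); the count is [q¹²].
(1 + q³ + q⁶) has coefficients 1,0,0,1,0,0,1 for degrees 0…6.
(1 + q + q²) has coefficients 1,1,1,0,0,0,0,0,0,0,0,0,0 for degrees 0…12.
Multiplying by (q + q² + q³ + q⁴ + q⁵) gives running coefficients 0,1,2,3,3,3,2,1,0,0,0,0,0 for degrees 0…12.
Finally multiplying by (q³ + q⁵), the product of all factors after the first has coefficients 0,0,0,0,1,2,4,5,6,5,4,2,1 for degrees 0…12.
[q¹²] = 1·1 + 1·5 + 1·4 = 10.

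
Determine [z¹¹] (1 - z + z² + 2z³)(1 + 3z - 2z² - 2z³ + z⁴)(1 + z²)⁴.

(1 - z + z² + 2z³) has coefficients 1,-1,1,2 for degrees 0…3.
(1 + 3z - 2z² - 2z³ + z⁴) has coefficients 1,3,-2,-2,1,0,0,0,0,0,0,0 for degrees 0…11.
Finally multiplying by (1 + z²)⁴, the product of all factors after the first has coefficients 1,3,2,10,-1,10,-4,0,-1,-5,2,-2 for degrees 0…11.
[z¹¹] = 1·(-2) − 1·2 + 1·(-5) + 2·(-1) = -11.

-11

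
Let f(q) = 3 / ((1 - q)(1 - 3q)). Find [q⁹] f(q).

Partial fractions give a closed form: a_n = (-3/2)·1^n + (9/2)·3^n.
At n = 9: a_9 = 88572.

88572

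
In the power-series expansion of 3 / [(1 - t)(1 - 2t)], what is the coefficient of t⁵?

189

Partial fractions give a closed form: a_n = (-3)·1^n + (6)·2^n.
At n = 5: a_5 = 189.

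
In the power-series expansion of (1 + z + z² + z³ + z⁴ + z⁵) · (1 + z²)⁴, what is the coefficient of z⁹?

11

(1 + z + z² + z³ + z⁴ + z⁵) has coefficients 1,1,1,1,1,1 for degrees 0…5.
(1 + z²)⁴ has coefficients 1,0,4,0,6,0,4,0,1,0 for degrees 0…9.
[z⁹] = 1·0 + 1·1 + 1·0 + 1·4 + 1·0 + 1·6 = 11.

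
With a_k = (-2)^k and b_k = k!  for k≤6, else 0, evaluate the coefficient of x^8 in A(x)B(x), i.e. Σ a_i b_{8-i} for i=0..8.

This is [x^8] in the product of the two ordinary generating functions.
Σ = 1·0 − 2·0 + 4·720 − 8·120 + 16·24 − 32·6 + 64·2 − 128·1 + 256·1 = 2368.

2368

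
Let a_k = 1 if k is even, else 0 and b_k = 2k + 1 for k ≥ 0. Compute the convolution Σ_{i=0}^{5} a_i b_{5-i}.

The convolution is the t^5 coefficient of A(t)B(t).
Σ = 1·11 + 0·9 + 1·7 + 0·5 + 1·3 + 0·1 = 21.

21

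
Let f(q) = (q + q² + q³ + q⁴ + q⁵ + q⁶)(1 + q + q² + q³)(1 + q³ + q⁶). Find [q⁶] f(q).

7

(q + q² + q³ + q⁴ + q⁵ + q⁶) has coefficients 0,1,1,1,1,1,1 for degrees 0…6.
(1 + q + q² + q³) has coefficients 1,1,1,1,0,0,0 for degrees 0…6.
Finally multiplying by (1 + q³ + q⁶), the product of all factors after the first has coefficients 1,1,1,2,1,1,2 for degrees 0…6.
[q⁶] = 1·1 + 1·1 + 1·2 + 1·1 + 1·1 + 1·1 = 7.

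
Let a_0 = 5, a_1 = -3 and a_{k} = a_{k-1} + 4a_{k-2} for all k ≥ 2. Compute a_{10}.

The ordinary generating function has denominator 1 - q - 4q^2.
Iterating the recurrence: a_0,…,a_{10} = 5, -3, 17, 5, 73, 93, 385, 757, 2297, 5325, 14513.

14513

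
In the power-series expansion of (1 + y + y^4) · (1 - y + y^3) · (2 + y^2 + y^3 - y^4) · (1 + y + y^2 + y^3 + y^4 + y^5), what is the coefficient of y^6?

(1 + y + y^4) has coefficients 1,1,0,0,1 for degrees 0…4.
(1 - y + y^3) has coefficients 1,-1,0,1,0,0,0 for degrees 0…6.
Multiplying by (2 + y^2 + y^3 - y^4) gives running coefficients 2,-2,1,2,-2,2,1 for degrees 0…6.
Finally multiplying by (1 + y + y^2 + y^3 + y^4 + y^5), the product of all factors after the first has coefficients 2,0,1,3,1,3,2 for degrees 0…6.
[y^6] = 1·2 + 1·3 + 1·1 = 6.

6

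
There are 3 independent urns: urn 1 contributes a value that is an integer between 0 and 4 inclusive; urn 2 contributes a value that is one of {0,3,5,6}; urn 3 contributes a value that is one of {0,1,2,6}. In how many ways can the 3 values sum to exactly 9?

The generating function for the choices is (1 + y + y^2 + y^3 + y^4)·(1 + y^3 + y^5 + y^6)·(1 + y + y^2 + y^6); the count is [y^9].
(1 + y + y^2 + y^3 + y^4) has coefficients 1,1,1,1,1 for degrees 0…4.
(1 + y^3 + y^5 + y^6) has coefficients 1,0,0,1,0,1,1,0,0,0 for degrees 0…9.
Finally multiplying by (1 + y + y^2 + y^6), the product of all factors after the first has coefficients 1,1,1,1,1,2,3,2,1,1 for degrees 0…9.
[y^9] = 1·1 + 1·1 + 1·2 + 1·3 + 1·2 = 9.

9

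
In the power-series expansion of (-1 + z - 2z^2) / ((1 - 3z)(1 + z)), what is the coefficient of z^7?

-1457

The denominator gives the recurrence a_n = 2a_(n−1) + 3a_(n−2) for n ≥ 3; the numerator fixes a_0 = -1, a_1 = -1, a_2 = -7.
Iterating: -1, -1, -7, -17, -55, -161, -487, -1457, so a_7 = -1457.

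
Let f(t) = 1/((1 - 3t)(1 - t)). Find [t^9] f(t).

29524

Partial fractions give a closed form: a_n = (3/2)·3^n + (-1/2)·1^n.
At n = 9: a_9 = 29524.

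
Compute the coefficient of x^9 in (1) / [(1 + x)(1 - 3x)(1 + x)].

The denominator gives the recurrence a_n = a_(n−1) + 5a_(n−2) + 3a_(n−3) for n ≥ 3; the numerator fixes a_0 = 1, a_1 = 1, a_2 = 6.
Iterating: 1, 1, 6, 14, 47, 135, 412, 1228, 3693, 11069, so a_9 = 11069.

11069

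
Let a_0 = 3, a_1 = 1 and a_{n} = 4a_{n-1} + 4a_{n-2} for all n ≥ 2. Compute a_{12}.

98930688

The ordinary generating function has denominator 1 - 4q - 4q^2.
Iterating the recurrence: a_0,…,a_{12} = 3, 1, 16, 68, 336, 1616, 7808, 37696, 182016, 878848, 4243456, 20489216, 98930688.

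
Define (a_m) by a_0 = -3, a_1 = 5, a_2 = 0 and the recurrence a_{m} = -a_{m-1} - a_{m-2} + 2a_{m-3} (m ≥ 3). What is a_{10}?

321

The ordinary generating function has denominator 1 + z + z^2 - 2z^3.
Iterating the recurrence: a_0,…,a_{10} = -3, 5, 0, -11, 21, -10, -33, 85, -72, -79, 321.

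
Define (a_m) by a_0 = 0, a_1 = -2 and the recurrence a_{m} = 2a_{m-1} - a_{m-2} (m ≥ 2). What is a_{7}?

-14

The ordinary generating function has denominator 1 - 2y + y^2.
Iterating the recurrence: a_0,…,a_{7} = 0, -2, -4, -6, -8, -10, -12, -14.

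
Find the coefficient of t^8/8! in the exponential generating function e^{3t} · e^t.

The EGF product rule gives c_8 = Σ_{k_1+k_2=8} C(8; k_1,k_2) · ∏ g_i(k_i), where e^{3t} gives (3)^k; e^t gives (1)^k.
g_1(k) for k = 0…8: 1, 3, 9, 27, 81, 243, 729, 2187, 6561.
g_2(k) for k = 0…8: 1, 1, 1, 1, 1, 1, 1, 1, 1.
c_8 = Σ_k C(8,k)·g_1(k)·g_2(8−k) = 1·1·1 + 8·3·1 + 28·9·1 + 56·27·1 + 70·81·1 + 56·243·1 + 28·729·1 + 8·2187·1 + 1·6561·1 = 1 + 24 + 252 + 1512 + 5670 + 13608 + 20412 + 17496 + 6561 = 65536.

65536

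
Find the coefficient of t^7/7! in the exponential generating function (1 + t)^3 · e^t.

358

The EGF product rule gives c_7 = Σ_{k_1+k_2=7} C(7; k_1,k_2) · ∏ g_i(k_i), where (1+t)^3 gives the falling factorial (3)_k; e^t gives (1)^k.
g_1(k) for k = 0…7: 1, 3, 6, 6, 0, 0, 0, 0.
g_2(k) for k = 0…7: 1, 1, 1, 1, 1, 1, 1, 1.
c_7 = Σ_k C(7,k)·g_1(k)·g_2(7−k) = 1·1·1 + 7·3·1 + 21·6·1 + 35·6·1 = 1 + 21 + 126 + 210 = 358.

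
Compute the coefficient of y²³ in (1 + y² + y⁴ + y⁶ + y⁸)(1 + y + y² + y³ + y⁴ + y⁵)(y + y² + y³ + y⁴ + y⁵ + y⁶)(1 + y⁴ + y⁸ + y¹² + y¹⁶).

(1 + y² + y⁴ + y⁶ + y⁸) has coefficients 1,0,1,0,1,0,1,0,1 for degrees 0…8.
(1 + y + y² + y³ + y⁴ + y⁵) has coefficients 1,1,1,1,1,1,0,0,0,0,0,0,0,0,0,0,0,0,0,0,0,0,0,0 for degrees 0…23.
Multiplying by (y + y² + y³ + y⁴ + y⁵ + y⁶) gives running coefficients 0,1,2,3,4,5,6,5,4,3,2,1,0,0,0,0,0,0,0,0,0,0,0,0 for degrees 0…23.
Finally multiplying by (1 + y⁴ + y⁸ + y¹² + y¹⁶), the product of all factors after the first has coefficients 0,1,2,3,4,6,8,8,8,9,10,9,8,9,10,9,8,9,10,9,8,8,8,6 for degrees 0…23.
[y²³] = 1·6 + 1·8 + 1·9 + 1·9 + 1·9 = 41.

41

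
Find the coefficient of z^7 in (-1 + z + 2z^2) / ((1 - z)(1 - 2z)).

-2

The denominator gives the recurrence a_n = 3a_(n−1) − 2a_(n−2) for n ≥ 3; the numerator fixes a_0 = -1, a_1 = -2, a_2 = -2.
Iterating: -1, -2, -2, -2, -2, -2, -2, -2, so a_7 = -2.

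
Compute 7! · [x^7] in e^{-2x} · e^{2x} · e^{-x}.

The EGF product rule gives c_7 = Σ_{k_1+k_2+k_3=7} C(7; k_1,k_2,k_3) · ∏ g_i(k_i), where e^{-2x} gives (-2)^k; e^{2x} gives (2)^k; e^{-x} gives (-1)^k.
g_1(k) for k = 0…7: 1, -2, 4, -8, 16, -32, 64, -128.
g_2(k) for k = 0…7: 1, 2, 4, 8, 16, 32, 64, 128.
g_3(k) for k = 0…7: 1, -1, 1, -1, 1, -1, 1, -1.
First combine the last two factors: h(k) = Σ_j C(k,j)·g_2(j)·g_3(k−j) for k = 0…7: 1, 1, 1, 1, 1, 1, 1, 1.
c_7 = Σ_k C(7,k)·g_1(k)·h(7−k) = 1·1·1 + 7·(-2)·1 + 21·4·1 + 35·(-8)·1 + 35·16·1 + 21·(-32)·1 + 7·64·1 + 1·(-128)·1 = 1 − 14 + 84 − 280 + 560 − 672 + 448 − 128 = -1.

-1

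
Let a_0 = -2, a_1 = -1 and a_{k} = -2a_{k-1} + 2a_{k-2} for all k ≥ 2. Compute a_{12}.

-23168

The ordinary generating function has denominator 1 + 2t - 2t^2.
Iterating the recurrence: a_0,…,a_{12} = -2, -1, -2, 2, -8, 20, -56, 152, -416, 1136, -3104, 8480, -23168.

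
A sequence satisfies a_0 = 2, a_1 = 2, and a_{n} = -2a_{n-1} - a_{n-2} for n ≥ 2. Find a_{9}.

The ordinary generating function has denominator 1 + 2z + z^2.
Iterating the recurrence: a_0,…,a_{9} = 2, 2, -6, 10, -14, 18, -22, 26, -30, 34.

34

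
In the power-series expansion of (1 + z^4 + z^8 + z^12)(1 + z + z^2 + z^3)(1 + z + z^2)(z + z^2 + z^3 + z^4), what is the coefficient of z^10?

(1 + z^4 + z^8 + z^12) has coefficients 1,0,0,0,1,0,0,0,1,0,0 for degrees 0…10.
(1 + z + z^2 + z^3) has coefficients 1,1,1,1,0,0,0,0,0,0,0 for degrees 0…10.
Multiplying by (1 + z + z^2) gives running coefficients 1,2,3,3,2,1,0,0,0,0,0 for degrees 0…10.
Finally multiplying by (z + z^2 + z^3 + z^4), the product of all factors after the first has coefficients 0,1,3,6,9,10,9,6,3,1,0 for degrees 0…10.
[z^10] = 1·0 + 1·9 + 1·3 = 12.

12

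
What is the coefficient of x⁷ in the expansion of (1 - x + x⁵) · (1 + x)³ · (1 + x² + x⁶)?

(1 - x + x⁵) has coefficients 1,-1,0,0,0,1 for degrees 0…5.
(1 + x)³ has coefficients 1,3,3,1,0,0,0,0 for degrees 0…7.
Finally multiplying by (1 + x² + x⁶), the product of all factors after the first has coefficients 1,3,4,4,3,1,1,3 for degrees 0…7.
[x⁷] = 1·3 − 1·1 + 1·4 = 6.

6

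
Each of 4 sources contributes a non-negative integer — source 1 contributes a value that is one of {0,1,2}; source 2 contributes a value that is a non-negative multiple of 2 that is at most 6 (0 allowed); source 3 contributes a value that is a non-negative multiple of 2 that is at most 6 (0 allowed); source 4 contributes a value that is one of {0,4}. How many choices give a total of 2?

3

The generating function for the choices is (1 + x + x²)·(1 + x² + x⁴ + x⁶)·(1 + x² + x⁴ + x⁶)·(1 + x⁴); the count is [x²].
(1 + x + x²) has coefficients 1,1,1 for degrees 0…2.
(1 + x² + x⁴ + x⁶) has coefficients 1,0,1 for degrees 0…2.
Multiplying by (1 + x² + x⁴ + x⁶) gives running coefficients 1,0,2 for degrees 0…2.
Finally multiplying by (1 + x⁴), the product of all factors after the first has coefficients 1,0,2 for degrees 0…2.
[x²] = 1·2 + 1·0 + 1·1 = 3.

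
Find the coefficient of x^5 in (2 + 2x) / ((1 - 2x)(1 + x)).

64

Partial fractions give a closed form: a_n = (2)·2^n.
At n = 5: a_5 = 64.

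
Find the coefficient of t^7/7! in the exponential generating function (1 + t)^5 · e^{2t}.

93088

The EGF product rule gives c_7 = Σ_{k_1+k_2=7} C(7; k_1,k_2) · ∏ g_i(k_i), where (1+t)^5 gives the falling factorial (5)_k; e^{2t} gives (2)^k.
g_1(k) for k = 0…7: 1, 5, 20, 60, 120, 120, 0, 0.
g_2(k) for k = 0…7: 1, 2, 4, 8, 16, 32, 64, 128.
c_7 = Σ_k C(7,k)·g_1(k)·g_2(7−k) = 1·1·128 + 7·5·64 + 21·20·32 + 35·60·16 + 35·120·8 + 21·120·4 = 128 + 2240 + 13440 + 33600 + 33600 + 10080 = 93088.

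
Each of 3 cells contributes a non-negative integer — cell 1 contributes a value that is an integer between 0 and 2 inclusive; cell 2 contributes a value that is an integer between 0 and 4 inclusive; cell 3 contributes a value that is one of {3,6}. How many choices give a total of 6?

The generating function for the choices is (1 + y + y²)·(1 + y + y² + y³ + y⁴)·(y³ + y⁶); the count is [y⁶].
(1 + y + y²) has coefficients 1,1,1 for degrees 0…2.
(1 + y + y² + y³ + y⁴) has coefficients 1,1,1,1,1,0,0 for degrees 0…6.
Finally multiplying by (y³ + y⁶), the product of all factors after the first has coefficients 0,0,0,1,1,1,2 for degrees 0…6.
[y⁶] = 1·2 + 1·1 + 1·1 = 4.

4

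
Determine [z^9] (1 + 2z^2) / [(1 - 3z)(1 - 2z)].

The denominator gives the recurrence a_n = 5a_(n−1) − 6a_(n−2) for n ≥ 3; the numerator fixes a_0 = 1, a_1 = 5, a_2 = 21.
Iterating: 1, 5, 21, 75, 249, 795, 2481, 7635, 23289, 70635, so a_9 = 70635.

70635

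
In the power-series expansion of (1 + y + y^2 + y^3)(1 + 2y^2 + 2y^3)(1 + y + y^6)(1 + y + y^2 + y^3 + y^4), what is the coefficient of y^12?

(1 + y + y^2 + y^3) has coefficients 1,1,1,1 for degrees 0…3.
(1 + 2y^2 + 2y^3) has coefficients 1,0,2,2,0,0,0,0,0,0,0,0,0 for degrees 0…12.
Multiplying by (1 + y + y^6) gives running coefficients 1,1,2,4,2,0,1,0,2,2,0,0,0 for degrees 0…12.
Finally multiplying by (1 + y + y^2 + y^3 + y^4), the product of all factors after the first has coefficients 1,2,4,8,10,9,9,7,5,5,5,4,4 for degrees 0…12.
[y^12] = 1·4 + 1·4 + 1·5 + 1·5 = 18.

18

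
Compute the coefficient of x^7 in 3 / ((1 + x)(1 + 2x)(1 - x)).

-510

Partial fractions give a closed form: a_n = (-3/2)·(-1)^n + (4)·(-2)^n + (1/2)·1^n.
At n = 7: a_7 = -510.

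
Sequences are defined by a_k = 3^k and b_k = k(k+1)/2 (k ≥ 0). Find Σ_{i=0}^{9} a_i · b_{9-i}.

The convolution is the x^9 coefficient of A(x)B(x).
Σ = 1·45 + 3·36 + 9·28 + 27·21 + 81·15 + 243·10 + 729·6 + 2187·3 + 6561·1 + 19683·0 = 22113.

22113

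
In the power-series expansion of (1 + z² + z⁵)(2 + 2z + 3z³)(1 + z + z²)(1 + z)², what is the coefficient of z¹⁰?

(1 + z² + z⁵) has coefficients 1,0,1,0,0,1 for degrees 0…5.
(2 + 2z + 3z³) has coefficients 2,2,0,3,0,0,0,0,0,0,0 for degrees 0…10.
Multiplying by (1 + z + z²) gives running coefficients 2,4,4,5,3,3,0,0,0,0,0 for degrees 0…10.
Finally multiplying by (1 + z)², the product of all factors after the first has coefficients 2,8,14,17,17,14,9,3,0,0,0 for degrees 0…10.
[z¹⁰] = 1·0 + 1·0 + 1·14 = 14.

14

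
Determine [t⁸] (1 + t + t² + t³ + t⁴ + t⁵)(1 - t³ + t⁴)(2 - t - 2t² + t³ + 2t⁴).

3

(1 + t + t² + t³ + t⁴ + t⁵) has coefficients 1,1,1,1,1,1 for degrees 0…5.
(1 - t³ + t⁴) has coefficients 1,0,0,-1,1,0,0,0,0 for degrees 0…8.
Finally multiplying by (2 - t - 2t² + t³ + 2t⁴), the product of all factors after the first has coefficients 2,-1,-2,-1,5,1,-3,-1,2 for degrees 0…8.
[t⁸] = 1·2 + 1·(-1) + 1·(-3) + 1·1 + 1·5 + 1·(-1) = 3.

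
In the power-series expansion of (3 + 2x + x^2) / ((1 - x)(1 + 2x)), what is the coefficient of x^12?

The denominator gives the recurrence a_n = −a_(n−1) + 2a_(n−2) for n ≥ 3; the numerator fixes a_0 = 3, a_1 = -1, a_2 = 8.
Iterating: 3, -1, 8, -10, 26, -46, 98, -190, 386, -766, 1538, -3070, 6146, so a_12 = 6146.

6146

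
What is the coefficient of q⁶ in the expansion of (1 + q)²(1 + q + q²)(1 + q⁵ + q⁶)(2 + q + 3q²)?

12

(1 + q)² has coefficients 1,2,1 for degrees 0…2.
(1 + q + q²) has coefficients 1,1,1,0,0,0,0 for degrees 0…6.
Multiplying by (1 + q⁵ + q⁶) gives running coefficients 1,1,1,0,0,1,2 for degrees 0…6.
Finally multiplying by (2 + q + 3q²), the product of all factors after the first has coefficients 2,3,6,4,3,2,5 for degrees 0…6.
[q⁶] = 1·5 + 2·2 + 1·3 = 12.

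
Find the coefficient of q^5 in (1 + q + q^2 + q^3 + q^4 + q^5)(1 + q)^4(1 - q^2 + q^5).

2

(1 + q + q^2 + q^3 + q^4 + q^5) has coefficients 1,1,1,1,1,1 for degrees 0…5.
(1 + q)^4 has coefficients 1,4,6,4,1,0 for degrees 0…5.
Finally multiplying by (1 - q^2 + q^5), the product of all factors after the first has coefficients 1,4,5,0,-5,-3 for degrees 0…5.
[q^5] = 1·(-3) + 1·(-5) + 1·0 + 1·5 + 1·4 + 1·1 = 2.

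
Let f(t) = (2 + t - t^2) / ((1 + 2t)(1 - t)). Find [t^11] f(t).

-1706

The denominator gives the recurrence a_n = −a_(n−1) + 2a_(n−2) for n ≥ 3; the numerator fixes a_0 = 2, a_1 = -1, a_2 = 4.
Iterating: 2, -1, 4, -6, 14, -26, 54, -106, 214, -426, 854, -1706, so a_11 = -1706.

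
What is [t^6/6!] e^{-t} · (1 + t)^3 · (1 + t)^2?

The EGF product rule gives c_6 = Σ_{k_1+k_2+k_3=6} C(6; k_1,k_2,k_3) · ∏ g_i(k_i), where e^{-t} gives (-1)^k; (1+t)^3 gives the falling factorial (3)_k; (1+t)^2 gives the falling factorial (2)_k.
g_1(k) for k = 0…6: 1, -1, 1, -1, 1, -1, 1.
g_2(k) for k = 0…6: 1, 3, 6, 6, 0, 0, 0.
g_3(k) for k = 0…6: 1, 2, 2, 0, 0, 0, 0.
First combine the last two factors: h(k) = Σ_j C(k,j)·g_2(j)·g_3(k−j) for k = 0…6: 1, 5, 20, 60, 120, 120, 0.
c_6 = Σ_k C(6,k)·g_1(k)·h(6−k) = 6·(-1)·120 + 15·1·120 + 20·(-1)·60 + 15·1·20 + 6·(-1)·5 + 1·1·1 = −720 + 1800 − 1200 + 300 − 30 + 1 = 151.

151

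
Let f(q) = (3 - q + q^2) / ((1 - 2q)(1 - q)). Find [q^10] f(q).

The denominator gives the recurrence a_n = 3a_(n−1) − 2a_(n−2) for n ≥ 3; the numerator fixes a_0 = 3, a_1 = 8, a_2 = 19.
Iterating: 3, 8, 19, 41, 85, 173, 349, 701, 1405, 2813, 5629, so a_10 = 5629.

5629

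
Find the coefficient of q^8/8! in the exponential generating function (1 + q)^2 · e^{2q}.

5888

The EGF product rule gives c_8 = Σ_{k_1+k_2=8} C(8; k_1,k_2) · ∏ g_i(k_i), where (1+q)^2 gives the falling factorial (2)_k; e^{2q} gives (2)^k.
g_1(k) for k = 0…8: 1, 2, 2, 0, 0, 0, 0, 0, 0.
g_2(k) for k = 0…8: 1, 2, 4, 8, 16, 32, 64, 128, 256.
c_8 = Σ_k C(8,k)·g_1(k)·g_2(8−k) = 1·1·256 + 8·2·128 + 28·2·64 = 256 + 2048 + 3584 = 5888.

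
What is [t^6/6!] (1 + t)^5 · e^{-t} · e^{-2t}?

The EGF product rule gives c_6 = Σ_{k_1+k_2+k_3=6} C(6; k_1,k_2,k_3) · ∏ g_i(k_i), where (1+t)^5 gives the falling factorial (5)_k; e^{-t} gives (-1)^k; e^{-2t} gives (-2)^k.
g_1(k) for k = 0…6: 1, 5, 20, 60, 120, 120, 0.
g_2(k) for k = 0…6: 1, -1, 1, -1, 1, -1, 1.
g_3(k) for k = 0…6: 1, -2, 4, -8, 16, -32, 64.
First combine the last two factors: h(k) = Σ_j C(k,j)·g_2(j)·g_3(k−j) for k = 0…6: 1, -3, 9, -27, 81, -243, 729.
c_6 = Σ_k C(6,k)·g_1(k)·h(6−k) = 1·1·729 + 6·5·(-243) + 15·20·81 + 20·60·(-27) + 15·120·9 + 6·120·(-3) = 729 − 7290 + 24300 − 32400 + 16200 − 2160 = -621.

-621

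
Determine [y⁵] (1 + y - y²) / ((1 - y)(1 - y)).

7

The denominator gives the recurrence a_n = 2a_(n−1) − a_(n−2) for n ≥ 3; the numerator fixes a_0 = 1, a_1 = 3, a_2 = 4.
Iterating: 1, 3, 4, 5, 6, 7, so a_5 = 7.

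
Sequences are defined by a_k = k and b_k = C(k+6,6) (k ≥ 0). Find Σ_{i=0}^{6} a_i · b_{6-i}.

This is [x^6] in the product of the two ordinary generating functions.
Σ = 0·924 + 1·462 + 2·210 + 3·84 + 4·28 + 5·7 + 6·1 = 1287.

1287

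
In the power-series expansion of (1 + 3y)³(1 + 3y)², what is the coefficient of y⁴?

405

(1 + 3y)³ has coefficients 1,9,27,27 for degrees 0…3.
(1 + 3y)² has coefficients 1,6,9,0,0 for degrees 0…4.
[y⁴] = 1·0 + 9·0 + 27·9 + 27·6 = 405.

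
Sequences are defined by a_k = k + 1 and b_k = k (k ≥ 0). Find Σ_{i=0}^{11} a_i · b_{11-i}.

The convolution is the x^11 coefficient of A(x)B(x).
Σ = 1·11 + 2·10 + 3·9 + 4·8 + 5·7 + 6·6 + 7·5 + 8·4 + 9·3 + 10·2 + 11·1 + 12·0 = 286.

286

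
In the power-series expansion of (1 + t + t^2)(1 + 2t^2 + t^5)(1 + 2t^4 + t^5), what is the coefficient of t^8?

6

(1 + t + t^2) has coefficients 1,1,1 for degrees 0…2.
(1 + 2t^2 + t^5) has coefficients 1,0,2,0,0,1,0,0,0 for degrees 0…8.
Finally multiplying by (1 + 2t^4 + t^5), the product of all factors after the first has coefficients 1,0,2,0,2,2,4,2,0 for degrees 0…8.
[t^8] = 1·0 + 1·2 + 1·4 = 6.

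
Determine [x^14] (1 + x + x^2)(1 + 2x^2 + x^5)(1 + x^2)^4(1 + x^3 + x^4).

30

(1 + x + x^2) has coefficients 1,1,1 for degrees 0…2.
(1 + 2x^2 + x^5) has coefficients 1,0,2,0,0,1,0,0,0,0,0,0,0,0,0 for degrees 0…14.
Multiplying by (1 + x^2)^4 gives running coefficients 1,0,6,0,14,1,16,4,9,6,2,4,0,1,0 for degrees 0…14.
Finally multiplying by (1 + x^3 + x^4), the product of all factors after the first has coefficients 1,0,6,1,15,7,22,18,24,23,22,17,15,9,6 for degrees 0…14.
[x^14] = 1·6 + 1·9 + 1·15 = 30.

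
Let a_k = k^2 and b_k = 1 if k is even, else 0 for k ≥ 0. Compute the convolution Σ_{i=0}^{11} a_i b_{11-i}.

This is [x^11] in the product of the two ordinary generating functions.
Σ = 0·0 + 1·1 + 4·0 + 9·1 + 16·0 + 25·1 + 36·0 + 49·1 + 64·0 + 81·1 + 100·0 + 121·1 = 286.

286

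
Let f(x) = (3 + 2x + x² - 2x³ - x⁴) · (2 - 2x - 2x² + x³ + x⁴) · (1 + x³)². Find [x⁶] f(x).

-7

(3 + 2x + x² - 2x³ - x⁴) has coefficients 3,2,1,-2,-1 for degrees 0…4.
(2 - 2x - 2x² + x³ + x⁴) has coefficients 2,-2,-2,1,1,0,0 for degrees 0…6.
Finally multiplying by (1 + x³)², the product of all factors after the first has coefficients 2,-2,-2,5,-3,-4,4 for degrees 0…6.
[x⁶] = 3·4 + 2·(-4) + 1·(-3) − 2·5 − 1·(-2) = -7.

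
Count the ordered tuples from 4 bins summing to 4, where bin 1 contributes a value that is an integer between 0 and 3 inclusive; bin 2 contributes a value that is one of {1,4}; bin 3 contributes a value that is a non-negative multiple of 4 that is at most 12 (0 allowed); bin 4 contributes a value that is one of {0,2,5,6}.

3

The generating function for the choices is (1 + y + y² + y³)·(y + y⁴)·(1 + y⁴ + y⁸ + y¹²)·(1 + y² + y⁵ + y⁶); the count is [y⁴].
(1 + y + y² + y³) has coefficients 1,1,1,1 for degrees 0…3.
(y + y⁴) has coefficients 0,1,0,0,1 for degrees 0…4.
Multiplying by (1 + y⁴ + y⁸ + y¹²) gives running coefficients 0,1,0,0,1 for degrees 0…4.
Finally multiplying by (1 + y² + y⁵ + y⁶), the product of all factors after the first has coefficients 0,1,0,1,1 for degrees 0…4.
[y⁴] = 1·1 + 1·1 + 1·0 + 1·1 = 3.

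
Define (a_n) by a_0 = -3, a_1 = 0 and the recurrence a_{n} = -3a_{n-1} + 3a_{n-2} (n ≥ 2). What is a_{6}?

-1539

The ordinary generating function has denominator 1 + 3z - 3z^2.
Iterating the recurrence: a_0,…,a_{6} = -3, 0, -9, 27, -108, 405, -1539.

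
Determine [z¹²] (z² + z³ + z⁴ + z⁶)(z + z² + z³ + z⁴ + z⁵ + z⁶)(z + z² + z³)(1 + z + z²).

(z² + z³ + z⁴ + z⁶) has coefficients 0,0,1,1,1,0,1 for degrees 0…6.
(z + z² + z³ + z⁴ + z⁵ + z⁶) has coefficients 0,1,1,1,1,1,1,0,0,0,0,0,0 for degrees 0…12.
Multiplying by (z + z² + z³) gives running coefficients 0,0,1,2,3,3,3,3,2,1,0,0,0 for degrees 0…12.
Finally multiplying by (1 + z + z²), the product of all factors after the first has coefficients 0,0,1,3,6,8,9,9,8,6,3,1,0 for degrees 0…12.
[z¹²] = 1·3 + 1·6 + 1·8 + 1·9 = 26.

26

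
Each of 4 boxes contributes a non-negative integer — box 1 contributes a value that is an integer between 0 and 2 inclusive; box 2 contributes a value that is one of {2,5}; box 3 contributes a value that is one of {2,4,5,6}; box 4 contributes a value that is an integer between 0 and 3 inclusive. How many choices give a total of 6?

4

The generating function for the choices is (1 + t + t^2)·(t^2 + t^5)·(t^2 + t^4 + t^5 + t^6)·(1 + t + t^2 + t^3); the count is [t^6].
(1 + t + t^2) has coefficients 1,1,1 for degrees 0…2.
(t^2 + t^5) has coefficients 0,0,1,0,0,1,0 for degrees 0…6.
Multiplying by (t^2 + t^4 + t^5 + t^6) gives running coefficients 0,0,0,0,1,0,1 for degrees 0…6.
Finally multiplying by (1 + t + t^2 + t^3), the product of all factors after the first has coefficients 0,0,0,0,1,1,2 for degrees 0…6.
[t^6] = 1·2 + 1·1 + 1·1 = 4.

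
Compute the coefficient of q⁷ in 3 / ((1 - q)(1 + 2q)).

Partial fractions give a closed form: a_n = (1)·1^n + (2)·(-2)^n.
At n = 7: a_7 = -255.

-255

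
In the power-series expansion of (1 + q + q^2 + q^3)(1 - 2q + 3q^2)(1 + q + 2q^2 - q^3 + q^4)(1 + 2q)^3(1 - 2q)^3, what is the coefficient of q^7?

(1 + q + q^2 + q^3) has coefficients 1,1,1,1 for degrees 0…3.
(1 - 2q + 3q^2) has coefficients 1,-2,3,0,0,0,0,0 for degrees 0…7.
Multiplying by (1 + q + 2q^2 - q^3 + q^4) gives running coefficients 1,-1,3,-2,9,-5,3,0 for degrees 0…7.
Multiplying by (1 + 2q)^3 gives running coefficients 1,5,9,12,25,49,65,30 for degrees 0…7.
Finally multiplying by (1 - 2q)^3, the product of all factors after the first has coefficients 1,-1,-9,10,21,-29,-25,28 for degrees 0…7.
[q^7] = 1·28 + 1·(-25) + 1·(-29) + 1·21 = -5.

-5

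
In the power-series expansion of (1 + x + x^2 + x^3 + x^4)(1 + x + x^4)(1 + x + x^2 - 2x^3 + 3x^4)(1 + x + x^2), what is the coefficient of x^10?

(1 + x + x^2 + x^3 + x^4) has coefficients 1,1,1,1,1 for degrees 0…4.
(1 + x + x^4) has coefficients 1,1,0,0,1,0,0,0,0,0,0 for degrees 0…10.
Multiplying by (1 + x + x^2 - 2x^3 + 3x^4) gives running coefficients 1,2,2,-1,2,4,1,-2,3,0,0 for degrees 0…10.
Finally multiplying by (1 + x + x^2), the product of all factors after the first has coefficients 1,3,5,3,3,5,7,3,2,1,3 for degrees 0…10.
[x^10] = 1·3 + 1·1 + 1·2 + 1·3 + 1·7 = 16.

16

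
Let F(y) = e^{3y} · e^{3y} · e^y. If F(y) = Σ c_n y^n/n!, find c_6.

The EGF product rule gives c_6 = Σ_{k_1+k_2+k_3=6} C(6; k_1,k_2,k_3) · ∏ g_i(k_i), where e^{3y} gives (3)^k; e^{3y} gives (3)^k; e^y gives (1)^k.
g_1(k) for k = 0…6: 1, 3, 9, 27, 81, 243, 729.
g_2(k) for k = 0…6: 1, 3, 9, 27, 81, 243, 729.
g_3(k) for k = 0…6: 1, 1, 1, 1, 1, 1, 1.
First combine the last two factors: h(k) = Σ_j C(k,j)·g_2(j)·g_3(k−j) for k = 0…6: 1, 4, 16, 64, 256, 1024, 4096.
c_6 = Σ_k C(6,k)·g_1(k)·h(6−k) = 1·1·4096 + 6·3·1024 + 15·9·256 + 20·27·64 + 15·81·16 + 6·243·4 + 1·729·1 = 4096 + 18432 + 34560 + 34560 + 19440 + 5832 + 729 = 117649.

117649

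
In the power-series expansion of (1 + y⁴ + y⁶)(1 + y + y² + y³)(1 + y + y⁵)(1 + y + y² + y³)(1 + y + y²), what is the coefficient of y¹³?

(1 + y⁴ + y⁶) has coefficients 1,0,0,0,1,0,1 for degrees 0…6.
(1 + y + y² + y³) has coefficients 1,1,1,1,0,0,0,0,0,0,0,0,0,0 for degrees 0…13.
Multiplying by (1 + y + y⁵) gives running coefficients 1,2,2,2,1,1,1,1,1,0,0,0,0,0 for degrees 0…13.
Multiplying by (1 + y + y² + y³) gives running coefficients 1,3,5,7,7,6,5,4,4,3,2,1,0,0 for degrees 0…13.
Finally multiplying by (1 + y + y²), the product of all factors after the first has coefficients 1,4,9,15,19,20,18,15,13,11,9,6,3,1 for degrees 0…13.
[y¹³] = 1·1 + 1·11 + 1·15 = 27.

27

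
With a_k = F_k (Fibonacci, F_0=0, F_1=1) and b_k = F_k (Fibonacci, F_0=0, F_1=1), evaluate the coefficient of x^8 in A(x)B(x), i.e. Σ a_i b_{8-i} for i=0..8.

The convolution is the t^8 coefficient of A(t)B(t).
Σ = 0·21 + 1·13 + 1·8 + 2·5 + 3·3 + 5·2 + 8·1 + 13·1 + 21·0 = 71.

71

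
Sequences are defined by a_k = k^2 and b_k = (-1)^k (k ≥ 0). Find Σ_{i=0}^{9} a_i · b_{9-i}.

Write out a_i and b_{9-i} for i = 0,…,9 and sum the products.
Σ = 0·(-1) + 1·1 + 4·(-1) + 9·1 + 16·(-1) + 25·1 + 36·(-1) + 49·1 + 64·(-1) + 81·1 = 45.

45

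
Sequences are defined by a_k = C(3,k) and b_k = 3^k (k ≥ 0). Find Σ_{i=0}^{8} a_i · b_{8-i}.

15552

The convolution is the t^8 coefficient of A(t)B(t).
Σ = 1·6561 + 3·2187 + 3·729 + 1·243 + 0·81 + 0·27 + 0·9 + 0·3 + 0·1 = 15552.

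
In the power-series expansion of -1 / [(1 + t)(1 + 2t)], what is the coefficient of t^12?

-8191

The denominator gives the recurrence a_n = −3a_(n−1) − 2a_(n−2) for n ≥ 2; the numerator fixes a_0 = -1, a_1 = 3.
Iterating: -1, 3, -7, 15, -31, 63, -127, 255, -511, 1023, -2047, 4095, -8191, so a_12 = -8191.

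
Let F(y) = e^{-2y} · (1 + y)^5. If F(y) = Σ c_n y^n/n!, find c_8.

4096

The EGF product rule gives c_8 = Σ_{k_1+k_2=8} C(8; k_1,k_2) · ∏ g_i(k_i), where e^{-2y} gives (-2)^k; (1+y)^5 gives the falling factorial (5)_k.
g_1(k) for k = 0…8: 1, -2, 4, -8, 16, -32, 64, -128, 256.
g_2(k) for k = 0…8: 1, 5, 20, 60, 120, 120, 0, 0, 0.
c_8 = Σ_k C(8,k)·g_1(k)·g_2(8−k) = 56·(-8)·120 + 70·16·120 + 56·(-32)·60 + 28·64·20 + 8·(-128)·5 + 1·256·1 = −53760 + 134400 − 107520 + 35840 − 5120 + 256 = 4096.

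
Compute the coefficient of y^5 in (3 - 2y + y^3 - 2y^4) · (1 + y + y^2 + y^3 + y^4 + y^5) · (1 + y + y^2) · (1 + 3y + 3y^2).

23

(3 - 2y + y^3 - 2y^4) has coefficients 3,-2,0,1,-2 for degrees 0…4.
(1 + y + y^2 + y^3 + y^4 + y^5) has coefficients 1,1,1,1,1,1 for degrees 0…5.
Multiplying by (1 + y + y^2) gives running coefficients 1,2,3,3,3,3 for degrees 0…5.
Finally multiplying by (1 + 3y + 3y^2), the product of all factors after the first has coefficients 1,5,12,18,21,21 for degrees 0…5.
[y^5] = 3·21 − 2·21 + 1·12 − 2·5 = 23.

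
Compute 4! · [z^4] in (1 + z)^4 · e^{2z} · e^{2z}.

The EGF product rule gives c_4 = Σ_{k_1+k_2+k_3=4} C(4; k_1,k_2,k_3) · ∏ g_i(k_i), where (1+z)^4 gives the falling factorial (4)_k; e^{2z} gives (2)^k; e^{2z} gives (2)^k.
g_1(k) for k = 0…4: 1, 4, 12, 24, 24.
g_2(k) for k = 0…4: 1, 2, 4, 8, 16.
g_3(k) for k = 0…4: 1, 2, 4, 8, 16.
First combine the last two factors: h(k) = Σ_j C(k,j)·g_2(j)·g_3(k−j) for k = 0…4: 1, 4, 16, 64, 256.
c_4 = Σ_k C(4,k)·g_1(k)·h(4−k) = 1·1·256 + 4·4·64 + 6·12·16 + 4·24·4 + 1·24·1 = 256 + 1024 + 1152 + 384 + 24 = 2840.

2840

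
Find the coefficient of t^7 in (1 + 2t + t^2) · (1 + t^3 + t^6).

(1 + 2t + t^2) has coefficients 1,2,1 for degrees 0…2.
(1 + t^3 + t^6) has coefficients 1,0,0,1,0,0,1,0 for degrees 0…7.
[t^7] = 1·0 + 2·1 + 1·0 = 2.

2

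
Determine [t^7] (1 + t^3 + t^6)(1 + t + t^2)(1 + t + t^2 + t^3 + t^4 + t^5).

6

(1 + t^3 + t^6) has coefficients 1,0,0,1,0,0,1 for degrees 0…6.
(1 + t + t^2) has coefficients 1,1,1,0,0,0,0,0 for degrees 0…7.
Finally multiplying by (1 + t + t^2 + t^3 + t^4 + t^5), the product of all factors after the first has coefficients 1,2,3,3,3,3,2,1 for degrees 0…7.
[t^7] = 1·1 + 1·3 + 1·2 = 6.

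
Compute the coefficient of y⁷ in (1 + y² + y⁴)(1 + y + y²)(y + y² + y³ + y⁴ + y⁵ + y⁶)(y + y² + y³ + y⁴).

(1 + y² + y⁴) has coefficients 1,0,1,0,1 for degrees 0…4.
(1 + y + y²) has coefficients 1,1,1,0,0,0,0,0 for degrees 0…7.
Multiplying by (y + y² + y³ + y⁴ + y⁵ + y⁶) gives running coefficients 0,1,2,3,3,3,3,2 for degrees 0…7.
Finally multiplying by (y + y² + y³ + y⁴), the product of all factors after the first has coefficients 0,0,1,3,6,9,11,12 for degrees 0…7.
[y⁷] = 1·12 + 1·9 + 1·3 = 24.

24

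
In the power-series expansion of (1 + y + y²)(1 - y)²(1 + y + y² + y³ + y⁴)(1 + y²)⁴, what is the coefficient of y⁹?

(1 + y + y²) has coefficients 1,1,1 for degrees 0…2.
(1 - y)² has coefficients 1,-2,1,0,0,0,0,0,0,0 for degrees 0…9.
Multiplying by (1 + y + y² + y³ + y⁴) gives running coefficients 1,-1,0,0,0,-1,1,0,0,0 for degrees 0…9.
Finally multiplying by (1 + y²)⁴, the product of all factors after the first has coefficients 1,-1,4,-4,6,-7,5,-8,5,-7 for degrees 0…9.
[y⁹] = 1·(-7) + 1·5 + 1·(-8) = -10.

-10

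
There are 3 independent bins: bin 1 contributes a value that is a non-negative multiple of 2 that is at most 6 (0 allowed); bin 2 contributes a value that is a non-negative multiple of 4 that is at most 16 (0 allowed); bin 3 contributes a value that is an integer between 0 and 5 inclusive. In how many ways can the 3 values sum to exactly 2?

The generating function for the choices is (1 + q^2 + q^4 + q^6)·(1 + q^4 + q^8 + q^12 + q^16)·(1 + q + q^2 + q^3 + q^4 + q^5); the count is [q^2].
(1 + q^2 + q^4 + q^6) has coefficients 1,0,1 for degrees 0…2.
(1 + q^4 + q^8 + q^12 + q^16) has coefficients 1,0,0 for degrees 0…2.
Finally multiplying by (1 + q + q^2 + q^3 + q^4 + q^5), the product of all factors after the first has coefficients 1,1,1 for degrees 0…2.
[q^2] = 1·1 + 1·1 = 2.

2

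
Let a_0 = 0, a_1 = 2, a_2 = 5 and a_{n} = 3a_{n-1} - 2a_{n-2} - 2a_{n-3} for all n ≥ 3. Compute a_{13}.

The ordinary generating function has denominator 1 - 3q + 2q^2 + 2q^3.
Iterating the recurrence: a_0,…,a_{13} = 0, 2, 5, 11, 19, 25, 15, -43, -209, -571, -1209, -2067, -2641, -1371.

-1371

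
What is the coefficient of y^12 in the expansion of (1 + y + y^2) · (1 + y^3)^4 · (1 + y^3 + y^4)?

(1 + y + y^2) has coefficients 1,1,1 for degrees 0…2.
(1 + y^3)^4 has coefficients 1,0,0,4,0,0,6,0,0,4,0,0,1 for degrees 0…12.
Finally multiplying by (1 + y^3 + y^4), the product of all factors after the first has coefficients 1,0,0,5,1,0,10,4,0,10,6,0,5 for degrees 0…12.
[y^12] = 1·5 + 1·0 + 1·6 = 11.

11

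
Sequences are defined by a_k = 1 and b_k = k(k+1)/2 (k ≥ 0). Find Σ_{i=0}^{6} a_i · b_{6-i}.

56

The convolution is the x^6 coefficient of A(x)B(x).
Σ = 1·21 + 1·15 + 1·10 + 1·6 + 1·3 + 1·1 + 1·0 = 56.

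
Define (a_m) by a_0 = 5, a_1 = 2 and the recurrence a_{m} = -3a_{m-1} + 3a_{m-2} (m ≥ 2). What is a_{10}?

The ordinary generating function has denominator 1 + 3q - 3q^2.
Iterating the recurrence: a_0,…,a_{10} = 5, 2, 9, -21, 90, -333, 1269, -4806, 18225, -69093, 261954.

261954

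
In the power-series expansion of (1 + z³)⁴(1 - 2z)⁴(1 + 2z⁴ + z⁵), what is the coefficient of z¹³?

-176

(1 + z³)⁴ has coefficients 1,0,0,4,0,0,6,0,0,4,0,0,1 for degrees 0…12.
(1 - 2z)⁴ has coefficients 1,-8,24,-32,16,0,0,0,0,0,0,0,0,0 for degrees 0…13.
Finally multiplying by (1 + 2z⁴ + z⁵), the product of all factors after the first has coefficients 1,-8,24,-32,18,-15,40,-40,0,16,0,0,0,0 for degrees 0…13.
[z¹³] = 1·0 + 4·0 + 6·(-40) + 4·18 + 1·(-8) = -176.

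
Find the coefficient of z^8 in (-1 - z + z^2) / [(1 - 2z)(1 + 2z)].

The denominator gives the recurrence a_n = 4a_(n−2) for n ≥ 3; the numerator fixes a_0 = -1, a_1 = -1, a_2 = -3.
Iterating: -1, -1, -3, -4, -12, -16, -48, -64, -192, so a_8 = -192.

-192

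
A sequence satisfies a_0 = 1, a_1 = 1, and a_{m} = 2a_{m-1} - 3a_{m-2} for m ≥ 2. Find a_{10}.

-241

The ordinary generating function has denominator 1 - 2t + 3t^2.
Iterating the recurrence: a_0,…,a_{10} = 1, 1, -1, -5, -7, 1, 23, 43, 17, -95, -241.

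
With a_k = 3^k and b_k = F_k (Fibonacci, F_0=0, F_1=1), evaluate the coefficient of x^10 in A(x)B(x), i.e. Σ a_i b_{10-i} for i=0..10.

This is [x^10] in the product of the two ordinary generating functions.
Σ = 1·55 + 3·34 + 9·21 + 27·13 + 81·8 + 243·5 + 729·3 + 2187·2 + 6561·1 + 19683·1 + 59049·0 = 35365.

35365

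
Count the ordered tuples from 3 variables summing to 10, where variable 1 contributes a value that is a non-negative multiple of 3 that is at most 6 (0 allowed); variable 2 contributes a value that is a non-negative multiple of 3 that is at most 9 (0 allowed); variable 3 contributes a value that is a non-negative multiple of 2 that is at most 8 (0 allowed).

The generating function for the choices is (1 + z³ + z⁶)·(1 + z³ + z⁶ + z⁹)·(1 + z² + z⁴ + z⁶ + z⁸); the count is [z¹⁰].
(1 + z³ + z⁶) has coefficients 1,0,0,1,0,0,1 for degrees 0…6.
(1 + z³ + z⁶ + z⁹) has coefficients 1,0,0,1,0,0,1,0,0,1,0 for degrees 0…10.
Finally multiplying by (1 + z² + z⁴ + z⁶ + z⁸), the product of all factors after the first has coefficients 1,0,1,1,1,1,2,1,2,2,1 for degrees 0…10.
[z¹⁰] = 1·1 + 1·1 + 1·1 = 3.

3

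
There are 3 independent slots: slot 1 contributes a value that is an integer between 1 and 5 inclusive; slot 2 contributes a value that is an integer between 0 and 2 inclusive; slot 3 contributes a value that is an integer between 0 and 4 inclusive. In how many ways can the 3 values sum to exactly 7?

12

The generating function for the choices is (q + q² + q³ + q⁴ + q⁵)·(1 + q + q²)·(1 + q + q² + q³ + q⁴); the count is [q⁷].
(q + q² + q³ + q⁴ + q⁵) has coefficients 0,1,1,1,1,1 for degrees 0…5.
(1 + q + q²) has coefficients 1,1,1,0,0,0,0,0 for degrees 0…7.
Finally multiplying by (1 + q + q² + q³ + q⁴), the product of all factors after the first has coefficients 1,2,3,3,3,2,1,0 for degrees 0…7.
[q⁷] = 1·1 + 1·2 + 1·3 + 1·3 + 1·3 = 12.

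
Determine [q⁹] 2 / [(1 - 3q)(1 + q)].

Partial fractions give a closed form: a_n = (3/2)·3^n + (1/2)·(-1)^n.
At n = 9: a_9 = 29524.

29524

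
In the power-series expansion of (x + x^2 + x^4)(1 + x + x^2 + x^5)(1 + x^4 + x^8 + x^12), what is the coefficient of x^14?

4

(x + x^2 + x^4) has coefficients 0,1,1,0,1 for degrees 0…4.
(1 + x + x^2 + x^5) has coefficients 1,1,1,0,0,1,0,0,0,0,0,0,0,0,0 for degrees 0…14.
Finally multiplying by (1 + x^4 + x^8 + x^12), the product of all factors after the first has coefficients 1,1,1,0,1,2,1,0,1,2,1,0,1,2,1 for degrees 0…14.
[x^14] = 1·2 + 1·1 + 1·1 = 4.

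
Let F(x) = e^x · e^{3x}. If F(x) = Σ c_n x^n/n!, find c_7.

The EGF product rule gives c_7 = Σ_{k_1+k_2=7} C(7; k_1,k_2) · ∏ g_i(k_i), where e^x gives (1)^k; e^{3x} gives (3)^k.
g_1(k) for k = 0…7: 1, 1, 1, 1, 1, 1, 1, 1.
g_2(k) for k = 0…7: 1, 3, 9, 27, 81, 243, 729, 2187.
c_7 = Σ_k C(7,k)·g_1(k)·g_2(7−k) = 1·1·2187 + 7·1·729 + 21·1·243 + 35·1·81 + 35·1·27 + 21·1·9 + 7·1·3 + 1·1·1 = 2187 + 5103 + 5103 + 2835 + 945 + 189 + 21 + 1 = 16384.

16384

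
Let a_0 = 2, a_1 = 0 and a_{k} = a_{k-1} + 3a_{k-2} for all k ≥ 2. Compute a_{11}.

The ordinary generating function has denominator 1 - q - 3q^2.
Iterating the recurrence: a_0,…,a_{11} = 2, 0, 6, 6, 24, 42, 114, 240, 582, 1302, 3048, 6954.

6954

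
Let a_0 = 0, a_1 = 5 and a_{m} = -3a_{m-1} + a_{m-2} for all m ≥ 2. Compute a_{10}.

-214185

The ordinary generating function has denominator 1 + 3t - t^2.
Iterating the recurrence: a_0,…,a_{10} = 0, 5, -15, 50, -165, 545, -1800, 5945, -19635, 64850, -214185.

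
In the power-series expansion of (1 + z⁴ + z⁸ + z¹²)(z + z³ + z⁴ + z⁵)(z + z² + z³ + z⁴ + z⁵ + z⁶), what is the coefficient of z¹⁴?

7

(1 + z⁴ + z⁸ + z¹²) has coefficients 1,0,0,0,1,0,0,0,1,0,0,0,1 for degrees 0…12.
(z + z³ + z⁴ + z⁵) has coefficients 0,1,0,1,1,1,0,0,0,0,0,0,0,0,0 for degrees 0…14.
Finally multiplying by (z + z² + z³ + z⁴ + z⁵ + z⁶), the product of all factors after the first has coefficients 0,0,1,1,2,3,4,4,3,3,2,1,0,0,0 for degrees 0…14.
[z¹⁴] = 1·0 + 1·2 + 1·4 + 1·1 = 7.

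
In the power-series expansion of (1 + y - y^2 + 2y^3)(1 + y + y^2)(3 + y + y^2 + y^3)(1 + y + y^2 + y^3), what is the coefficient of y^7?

26

(1 + y - y^2 + 2y^3) has coefficients 1,1,-1,2 for degrees 0…3.
(1 + y + y^2) has coefficients 1,1,1,0,0,0,0,0 for degrees 0…7.
Multiplying by (3 + y + y^2 + y^3) gives running coefficients 3,4,5,3,2,1,0,0 for degrees 0…7.
Finally multiplying by (1 + y + y^2 + y^3), the product of all factors after the first has coefficients 3,7,12,15,14,11,6,3 for degrees 0…7.
[y^7] = 1·3 + 1·6 − 1·11 + 2·14 = 26.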